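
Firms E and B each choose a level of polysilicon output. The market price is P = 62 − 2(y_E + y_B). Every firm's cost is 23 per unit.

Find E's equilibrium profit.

Firm E's profit: π = y_E(62 − 2(y_E + y_B)) − 23y_E.
∂π/∂y_E = 39 − 4y_E − 2y_B = 0, so y_E = 9.75 − 0.5y_B.
The game is symmetric, so in equilibrium y_B = y_E: the reaction function gives 1.5y_E = 9.75, hence y_E = 6.5.
Price P = 62 − 2·13 = 36.
E's profit: (36 − 23)·6.5 = 84.5.

84.5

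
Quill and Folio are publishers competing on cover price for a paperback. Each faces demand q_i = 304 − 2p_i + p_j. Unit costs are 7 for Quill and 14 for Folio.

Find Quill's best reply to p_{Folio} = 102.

105

Quill's profit: π = (p_{Quill} − 7)(304 − 2p_{Quill} + p_{Folio}).
∂π/∂p_{Quill} = 318 − 4p_{Quill} + p_{Folio} = 0 ⇒ p_{Quill} = 79.5 + 0.25p_{Folio}.
At p_{Folio} = 102: p_{Quill} = 79.5 + 0.25·102 = 105.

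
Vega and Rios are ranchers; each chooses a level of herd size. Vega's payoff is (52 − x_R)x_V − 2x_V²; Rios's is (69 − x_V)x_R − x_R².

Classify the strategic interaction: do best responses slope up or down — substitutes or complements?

strategic substitutes

Expanding Vega's payoff: 52x_V − x_Rx_V − 2x_V².
∂π/∂x_V = 52 − x_R − 4x_V = 0, so x_V = 13 − 0.25x_R.
The best-response slope dx_V/dx_R = −0.25 < 0: the reaction function is downward-sloping, so the choices are strategic substitutes.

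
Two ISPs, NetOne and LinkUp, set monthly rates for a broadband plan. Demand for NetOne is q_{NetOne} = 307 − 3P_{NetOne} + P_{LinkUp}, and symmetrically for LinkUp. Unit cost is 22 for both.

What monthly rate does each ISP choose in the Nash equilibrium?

74.6

NetOne's profit: π = (P_{NetOne} − 22)(307 − 3P_{NetOne} + P_{LinkUp}).
∂π/∂P_{NetOne} = 373 − 6P_{NetOne} + P_{LinkUp} = 0 ⇒ P_{NetOne} = 373/6 + (1/6)P_{LinkUp}.
By symmetry P_{LinkUp} = P_{NetOne}; substituting into the reaction function, (5/6)P_{NetOne} = 373/6 and P_{NetOne} = 74.6.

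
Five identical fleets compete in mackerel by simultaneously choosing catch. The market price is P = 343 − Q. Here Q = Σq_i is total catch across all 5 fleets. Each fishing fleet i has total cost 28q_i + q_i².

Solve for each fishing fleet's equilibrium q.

A representative fishing fleet's profit is π_i = q_i(343 − Q) − 28q_i − q_i², with Q = q_i + Σ_{j≠i} q_j.
First-order condition: 315 − 4q_i − Σ_{j≠i} q_j = 0.
Imposing symmetry (q_j = q for all j) turns Σ_{j≠i} q_j into 4q, so 315 = 8q and q = 39.375.

39.375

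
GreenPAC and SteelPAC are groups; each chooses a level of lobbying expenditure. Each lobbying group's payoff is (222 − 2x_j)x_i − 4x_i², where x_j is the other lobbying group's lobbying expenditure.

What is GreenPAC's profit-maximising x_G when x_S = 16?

23.75

GreenPAC's payoff is (222 − 2x_S)x_G − 4x_G².
∂π/∂x_G = 222 − 2x_S − 8x_G = 0, so x_G = 27.75 − 0.25x_S.
At x_S = 16: x_G = 27.75 − 0.25·16 = 23.75.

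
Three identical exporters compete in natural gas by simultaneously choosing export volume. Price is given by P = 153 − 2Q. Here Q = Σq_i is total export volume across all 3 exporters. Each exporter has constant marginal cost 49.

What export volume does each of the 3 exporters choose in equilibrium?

13

A representative exporter's profit is π_i = q_i(153 − 2Q) − 49q_i, with Q = q_i + Σ_{j≠i} q_j.
First-order condition: 104 − 4q_i − 2Σ_{j≠i} q_j = 0.
With identical exporters, set every q_j = q: then 104 − 4q − 4q = 0, i.e. q = 104/8 = 13.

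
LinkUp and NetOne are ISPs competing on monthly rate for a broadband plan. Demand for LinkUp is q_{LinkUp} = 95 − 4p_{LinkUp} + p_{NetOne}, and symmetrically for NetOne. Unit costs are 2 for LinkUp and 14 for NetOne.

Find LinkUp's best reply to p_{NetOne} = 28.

LinkUp's profit: π = (p_{LinkUp} − 2)(95 − 4p_{LinkUp} + p_{NetOne}).
∂π/∂p_{LinkUp} = 103 − 8p_{LinkUp} + p_{NetOne} = 0 ⇒ p_{LinkUp} = 12.875 + 0.125p_{NetOne}.
At p_{NetOne} = 28: p_{LinkUp} = 12.875 + 0.125·28 = 16.375.

16.375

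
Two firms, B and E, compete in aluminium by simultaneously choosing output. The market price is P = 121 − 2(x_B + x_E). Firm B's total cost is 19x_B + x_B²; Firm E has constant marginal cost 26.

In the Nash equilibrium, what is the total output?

29.2

Firm B's profit: π = x_B(121 − 2(x_B + x_E)) − 19x_B − x_B².
∂π/∂x_B = 102 − 6x_B − 2x_E = 0, so x_B = 17 − (1/3)x_E.
For E: ∂π/∂x_E = 95 − 4x_E − 2x_B = 0 ⇒ x_E = 23.75 − 0.5x_B.
Solving the two reaction functions simultaneously: (1 − (−1/3)(−0.5))x_B = 17 − (1/3)·23.75, so (5/6)x_B = 109/12 and x_B = 10.9.
Then x_E = 23.75 − 0.5·10.9 = 18.3.
Total output: 10.9 + 18.3 = 29.2.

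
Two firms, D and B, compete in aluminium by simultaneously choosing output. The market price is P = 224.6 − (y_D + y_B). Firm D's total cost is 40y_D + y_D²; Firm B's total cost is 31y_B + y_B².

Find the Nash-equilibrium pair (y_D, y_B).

Firm D's profit: π = y_D(224.6 − (y_D + y_B)) − 40y_D − y_D².
∂π/∂y_D = 184.6 − 4y_D − y_B = 0, so y_D = 46.15 − 0.25y_B.
By the same steps for B: y_B = 48.4 − 0.25y_D.
Solving the two reaction functions simultaneously: (1 − (−0.25)(−0.25))y_D = 46.15 − 0.25·48.4, so 0.9375y_D = 34.05 and y_D = 36.32.
Then y_B = 48.4 − 0.25·36.32 = 39.32.

36.32, 39.32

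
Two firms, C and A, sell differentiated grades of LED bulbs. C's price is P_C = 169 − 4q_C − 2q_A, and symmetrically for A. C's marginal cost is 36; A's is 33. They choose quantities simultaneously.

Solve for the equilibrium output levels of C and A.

Firm C's profit: π = q_C(169 − 4q_C − 2q_A) − 36q_C.
∂π/∂q_C = 133 − 8q_C − 2q_A = 0 ⇒ q_C = 16.625 − 0.25q_A.
Similarly q_A = 17 − 0.25q_C.
Plugging q_A into C's best response: q_C = 16.625 − 0.25(17 − 0.25q_C) ⇒ 0.9375q_C = 12.375, so q_C = 13.2.
Then q_A = 17 − 0.25·13.2 = 13.7.

13.2, 13.7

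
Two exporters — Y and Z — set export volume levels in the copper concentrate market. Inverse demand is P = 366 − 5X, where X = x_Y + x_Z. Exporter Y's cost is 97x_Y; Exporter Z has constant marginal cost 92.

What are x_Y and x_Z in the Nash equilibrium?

17.6, 18.6

Exporter Y's profit: π = x_Y(366 − 5(x_Y + x_Z)) − 97x_Y.
∂π/∂x_Y = 269 − 10x_Y − 5x_Z = 0, so x_Y = 26.9 − 0.5x_Z.
By the same steps for Z: x_Z = 27.4 − 0.5x_Y.
Substituting the second reaction function into the first: x_Y = 26.9 − 0.5(27.4 − 0.5x_Y), which gives 0.75x_Y = 13.2 ⇒ x_Y = 17.6.
Then x_Z = 27.4 − 0.5·17.6 = 18.6.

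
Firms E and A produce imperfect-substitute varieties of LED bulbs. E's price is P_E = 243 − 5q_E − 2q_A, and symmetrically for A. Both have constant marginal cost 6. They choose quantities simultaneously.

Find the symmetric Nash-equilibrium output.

19.75

Firm E's profit: π = q_E(243 − 5q_E − 2q_A) − 6q_E.
∂π/∂q_E = 237 − 10q_E − 2q_A = 0 ⇒ q_E = 23.7 − 0.2q_A.
The game is symmetric, so in equilibrium q_A = q_E: the reaction function gives 1.2q_E = 23.7, hence q_E = 19.75.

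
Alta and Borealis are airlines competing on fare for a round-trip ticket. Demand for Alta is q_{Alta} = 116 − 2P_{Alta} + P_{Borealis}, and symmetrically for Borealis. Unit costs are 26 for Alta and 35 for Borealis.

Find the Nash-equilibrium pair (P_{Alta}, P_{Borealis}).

Alta's profit: π = (P_{Alta} − 26)(116 − 2P_{Alta} + P_{Borealis}).
∂π/∂P_{Alta} = 168 − 4P_{Alta} + P_{Borealis} = 0 ⇒ P_{Alta} = 42 + 0.25P_{Borealis}.
Similarly P_{Borealis} = 46.5 + 0.25P_{Alta}.
Substituting the second reaction function into the first: P_{Alta} = 42 + 0.25(46.5 + 0.25P_{Alta}), which gives 0.9375P_{Alta} = 53.625 ⇒ P_{Alta} = 57.2.
Then P_{Borealis} = 46.5 + 0.25·57.2 = 60.8.

57.2, 60.8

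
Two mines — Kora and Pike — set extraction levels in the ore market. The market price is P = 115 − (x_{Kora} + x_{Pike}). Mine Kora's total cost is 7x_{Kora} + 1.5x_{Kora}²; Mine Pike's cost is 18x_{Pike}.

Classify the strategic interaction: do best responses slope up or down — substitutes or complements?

Mine Kora's profit: π = x_{Kora}(115 − (x_{Kora} + x_{Pike})) − 7x_{Kora} − 1.5x_{Kora}².
∂π/∂x_{Kora} = 108 − 5x_{Kora} − x_{Pike} = 0, so x_{Kora} = 21.6 − 0.2x_{Pike}.
The best-response slope dx_{Kora}/dx_{Pike} = −0.2 < 0: the reaction function is downward-sloping, so the choices are strategic substitutes.

strategic substitutes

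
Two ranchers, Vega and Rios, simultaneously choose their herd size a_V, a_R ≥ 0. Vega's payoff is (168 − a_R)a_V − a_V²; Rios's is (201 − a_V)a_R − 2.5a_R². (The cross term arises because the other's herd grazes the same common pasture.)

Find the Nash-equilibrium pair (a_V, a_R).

Expanding Vega's payoff: 168a_V − a_Ra_V − a_V².
∂π/∂a_V = 168 − a_R − 2a_V = 0, so a_V = 84 − 0.5a_R.
Likewise for Rios: a_R = 40.2 − 0.2a_V.
Substituting the second reaction function into the first: a_V = 84 − 0.5(40.2 − 0.2a_V), which gives 0.9a_V = 63.9 ⇒ a_V = 71.
Then a_R = 40.2 − 0.2·71 = 26.

71, 26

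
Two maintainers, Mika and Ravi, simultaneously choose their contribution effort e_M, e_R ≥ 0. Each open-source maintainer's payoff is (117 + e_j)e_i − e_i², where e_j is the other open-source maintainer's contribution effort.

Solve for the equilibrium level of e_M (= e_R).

Mika's payoff is (117 + e_R)e_M − e_M².
∂π/∂e_M = 117 + e_R − 2e_M = 0, so e_M = 58.5 + 0.5e_R.
The game is symmetric, so in equilibrium e_R = e_M: the reaction function gives 0.5e_M = 58.5, hence e_M = 117.

117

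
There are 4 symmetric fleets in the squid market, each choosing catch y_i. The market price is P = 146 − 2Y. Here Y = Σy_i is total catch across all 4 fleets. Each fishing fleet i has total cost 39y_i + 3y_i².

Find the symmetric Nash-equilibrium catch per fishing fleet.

A representative fishing fleet's profit is π_i = y_i(146 − 2Y) − 39y_i − 3y_i², with Y = y_i + Σ_{j≠i} y_j.
First-order condition: 107 − 10y_i − 2Σ_{j≠i} y_j = 0.
With identical fishing fleets, set every y_j = y: then 107 − 10y − 6y = 0, i.e. y = 107/16 = 6.6875.

6.6875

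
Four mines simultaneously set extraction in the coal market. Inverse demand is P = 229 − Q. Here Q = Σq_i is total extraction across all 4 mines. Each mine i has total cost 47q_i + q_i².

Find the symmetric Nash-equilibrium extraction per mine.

26

A representative mine's profit is π_i = q_i(229 − Q) − 47q_i − q_i², with Q = q_i + Σ_{j≠i} q_j.
First-order condition: 182 − 4q_i − Σ_{j≠i} q_j = 0.
Imposing symmetry (q_j = q for all j) turns Σ_{j≠i} q_j into 3q, so 182 = 7q and q = 26.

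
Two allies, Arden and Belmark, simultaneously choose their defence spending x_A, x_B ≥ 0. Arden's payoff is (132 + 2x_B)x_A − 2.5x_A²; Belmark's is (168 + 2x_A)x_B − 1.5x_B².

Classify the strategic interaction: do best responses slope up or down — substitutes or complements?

strategic complements

Expanding Arden's payoff: 132x_A + 2x_Bx_A − 2.5x_A².
∂π/∂x_A = 132 + 2x_B − 5x_A = 0, so x_A = 26.4 + 0.4x_B.
The best-response slope dx_A/dx_B = 0.4 > 0: the reaction function is upward-sloping, so the choices are strategic complements.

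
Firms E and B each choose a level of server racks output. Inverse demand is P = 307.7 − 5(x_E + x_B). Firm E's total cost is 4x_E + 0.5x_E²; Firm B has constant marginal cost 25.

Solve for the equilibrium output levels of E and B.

19.1, 18.72

Firm E's profit: π = x_E(307.7 − 5(x_E + x_B)) − 4x_E − 0.5x_E².
∂π/∂x_E = 303.7 − 11x_E − 5x_B = 0, so x_E = 3037/110 − (5/11)x_B.
For B: ∂π/∂x_B = 282.7 − 10x_B − 5x_E = 0 ⇒ x_B = 28.27 − 0.5x_E.
Plugging x_B into E's best response: x_E = 3037/110 − (5/11)(28.27 − 0.5x_E) ⇒ (17/22)x_E = 3247/220, so x_E = 19.1.
Then x_B = 28.27 − 0.5·19.1 = 18.72.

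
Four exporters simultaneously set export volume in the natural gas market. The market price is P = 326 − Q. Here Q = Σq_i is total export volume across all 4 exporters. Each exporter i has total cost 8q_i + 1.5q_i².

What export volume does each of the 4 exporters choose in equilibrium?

39.75

A representative exporter's profit is π_i = q_i(326 − Q) − 8q_i − 1.5q_i², with Q = q_i + Σ_{j≠i} q_j.
First-order condition: 318 − 5q_i − Σ_{j≠i} q_j = 0.
In a symmetric equilibrium every exporter chooses the same q, so Σ_{j≠i} q_j = 3q. The condition becomes 318 − 8q = 0, giving q = 318/8 = 39.75.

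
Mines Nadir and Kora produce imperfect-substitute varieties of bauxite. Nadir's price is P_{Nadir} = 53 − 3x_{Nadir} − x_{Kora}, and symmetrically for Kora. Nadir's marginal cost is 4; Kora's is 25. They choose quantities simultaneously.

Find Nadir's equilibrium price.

26.8

Mine Nadir's profit: π = x_{Nadir}(53 − 3x_{Nadir} − x_{Kora}) − 4x_{Nadir}.
∂π/∂x_{Nadir} = 49 − 6x_{Nadir} − x_{Kora} = 0 ⇒ x_{Nadir} = 49/6 − (1/6)x_{Kora}.
Similarly x_{Kora} = 14/3 − (1/6)x_{Nadir}.
Substituting the second reaction function into the first: x_{Nadir} = 49/6 − (1/6)(14/3 − (1/6)x_{Nadir}), which gives (35/36)x_{Nadir} = 133/18 ⇒ x_{Nadir} = 7.6.
Then x_{Kora} = 14/3 − (1/6)·7.6 = 3.4.
P_{Nadir} = 53 − 3·7.6 − 3.4 = 26.8.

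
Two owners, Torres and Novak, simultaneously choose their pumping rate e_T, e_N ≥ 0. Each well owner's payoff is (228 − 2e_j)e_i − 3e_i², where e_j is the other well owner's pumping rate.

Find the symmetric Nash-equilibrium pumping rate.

28.5

Torres's payoff is (228 − 2e_N)e_T − 3e_T².
∂π/∂e_T = 228 − 2e_N − 6e_T = 0, so e_T = 38 − (1/3)e_N.
By symmetry e_N = e_T; substituting into the reaction function, (4/3)e_T = 38 and e_T = 28.5.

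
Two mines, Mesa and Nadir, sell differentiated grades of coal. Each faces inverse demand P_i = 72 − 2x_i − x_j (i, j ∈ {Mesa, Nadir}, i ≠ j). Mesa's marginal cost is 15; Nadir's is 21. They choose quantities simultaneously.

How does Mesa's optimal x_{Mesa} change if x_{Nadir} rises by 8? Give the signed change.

Mine Mesa's profit: π = x_{Mesa}(72 − 2x_{Mesa} − x_{Nadir}) − 15x_{Mesa}.
∂π/∂x_{Mesa} = 57 − 4x_{Mesa} − x_{Nadir} = 0 ⇒ x_{Mesa} = 14.25 − 0.25x_{Nadir}.
The reaction-function slope is −0.25, so an 8-unit rise in x_{Nadir} moves x_{Mesa} by −0.25 × 8 = −2. Mesa's best response falls — the actions are strategic substitutes.

-2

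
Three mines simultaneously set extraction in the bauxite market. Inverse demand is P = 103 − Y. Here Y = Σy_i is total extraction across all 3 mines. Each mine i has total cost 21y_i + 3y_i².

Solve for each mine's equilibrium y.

A representative mine's profit is π_i = y_i(103 − Y) − 21y_i − 3y_i², with Y = y_i + Σ_{j≠i} y_j.
First-order condition: 82 − 8y_i − Σ_{j≠i} y_j = 0.
In a symmetric equilibrium every mine chooses the same y, so Σ_{j≠i} y_j = 2y. The condition becomes 82 − 10y = 0, giving y = 82/10 = 8.2.

8.2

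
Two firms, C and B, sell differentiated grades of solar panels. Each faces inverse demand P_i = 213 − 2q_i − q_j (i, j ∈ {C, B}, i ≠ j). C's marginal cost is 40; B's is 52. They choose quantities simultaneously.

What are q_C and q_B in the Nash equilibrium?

35.4, 31.4

Firm C's profit: π = q_C(213 − 2q_C − q_B) − 40q_C.
∂π/∂q_C = 173 − 4q_C − q_B = 0 ⇒ q_C = 43.25 − 0.25q_B.
Similarly q_B = 40.25 − 0.25q_C.
Solving the two reaction functions simultaneously: (1 − (−0.25)(−0.25))q_C = 43.25 − 0.25·40.25, so 0.9375q_C = 33.1875 and q_C = 35.4.
Then q_B = 40.25 − 0.25·35.4 = 31.4.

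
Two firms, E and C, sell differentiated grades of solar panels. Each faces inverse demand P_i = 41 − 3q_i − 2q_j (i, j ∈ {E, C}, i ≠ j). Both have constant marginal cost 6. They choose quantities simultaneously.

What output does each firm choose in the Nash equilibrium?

4.375

Firm E's profit: π = q_E(41 − 3q_E − 2q_C) − 6q_E.
∂π/∂q_E = 35 − 6q_E − 2q_C = 0 ⇒ q_E = 35/6 − (1/3)q_C.
The game is symmetric, so in equilibrium q_C = q_E: the reaction function gives (4/3)q_E = 35/6, hence q_E = 4.375.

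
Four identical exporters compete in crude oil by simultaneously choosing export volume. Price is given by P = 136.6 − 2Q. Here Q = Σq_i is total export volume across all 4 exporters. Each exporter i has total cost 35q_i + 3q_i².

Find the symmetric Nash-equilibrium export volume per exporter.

A representative exporter's profit is π_i = q_i(136.6 − 2Q) − 35q_i − 3q_i², with Q = q_i + Σ_{j≠i} q_j.
First-order condition: 101.6 − 10q_i − 2Σ_{j≠i} q_j = 0.
In a symmetric equilibrium every exporter chooses the same q, so Σ_{j≠i} q_j = 3q. The condition becomes 101.6 − 16q = 0, giving q = 101.6/16 = 6.35.

6.35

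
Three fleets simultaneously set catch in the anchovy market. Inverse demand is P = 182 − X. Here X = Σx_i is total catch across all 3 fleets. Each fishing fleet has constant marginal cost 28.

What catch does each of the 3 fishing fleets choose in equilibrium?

A representative fishing fleet's profit is π_i = x_i(182 − X) − 28x_i, with X = x_i + Σ_{j≠i} x_j.
First-order condition: 154 − 2x_i − Σ_{j≠i} x_j = 0.
Imposing symmetry (x_j = x for all j) turns Σ_{j≠i} x_j into 2x, so 154 = 4x and x = 38.5.

38.5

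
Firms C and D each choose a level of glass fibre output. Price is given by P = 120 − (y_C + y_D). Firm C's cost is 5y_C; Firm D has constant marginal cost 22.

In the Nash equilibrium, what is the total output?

71

Firm C's profit: π = y_C(120 − (y_C + y_D)) − 5y_C.
∂π/∂y_C = 115 − 2y_C − y_D = 0, so y_C = 57.5 − 0.5y_D.
By the same steps for D: y_D = 49 − 0.5y_C.
Solving the two reaction functions simultaneously: (1 − (−0.5)(−0.5))y_C = 57.5 − 0.5·49, so 0.75y_C = 33 and y_C = 44.
Then y_D = 49 − 0.5·44 = 27.
Total output: 44 + 27 = 71.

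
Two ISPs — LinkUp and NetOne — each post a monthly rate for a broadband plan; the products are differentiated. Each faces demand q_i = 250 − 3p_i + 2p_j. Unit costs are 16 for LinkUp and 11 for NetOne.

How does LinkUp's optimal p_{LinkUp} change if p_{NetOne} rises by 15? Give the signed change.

5

LinkUp's profit: π = (p_{LinkUp} − 16)(250 − 3p_{LinkUp} + 2p_{NetOne}).
∂π/∂p_{LinkUp} = 298 − 6p_{LinkUp} + 2p_{NetOne} = 0 ⇒ p_{LinkUp} = 149/3 + (1/3)p_{NetOne}.
The reaction-function slope is 1/3, so a 15-unit rise in p_{NetOne} moves p_{LinkUp} by 1/3 × 15 = 5. LinkUp's best response rises — the actions are strategic complements.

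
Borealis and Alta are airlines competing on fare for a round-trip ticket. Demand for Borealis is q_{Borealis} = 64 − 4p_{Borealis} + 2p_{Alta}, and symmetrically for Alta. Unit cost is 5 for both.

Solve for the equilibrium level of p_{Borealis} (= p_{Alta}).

14

Borealis's profit: π = (p_{Borealis} − 5)(64 − 4p_{Borealis} + 2p_{Alta}).
∂π/∂p_{Borealis} = 84 − 8p_{Borealis} + 2p_{Alta} = 0 ⇒ p_{Borealis} = 10.5 + 0.25p_{Alta}.
Setting p_{Borealis} = p_{Alta} in the reaction function: p_{Borealis} = 10.5 + 0.25p_{Borealis}, so p_{Borealis} = 10.5 / 0.75 = 14.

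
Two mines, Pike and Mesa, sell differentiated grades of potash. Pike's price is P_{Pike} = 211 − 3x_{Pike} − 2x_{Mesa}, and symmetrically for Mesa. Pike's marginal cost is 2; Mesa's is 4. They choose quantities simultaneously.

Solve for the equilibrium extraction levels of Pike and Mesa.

Mine Pike's profit: π = x_{Pike}(211 − 3x_{Pike} − 2x_{Mesa}) − 2x_{Pike}.
∂π/∂x_{Pike} = 209 − 6x_{Pike} − 2x_{Mesa} = 0 ⇒ x_{Pike} = 209/6 − (1/3)x_{Mesa}.
Similarly x_{Mesa} = 34.5 − (1/3)x_{Pike}.
Plugging x_{Mesa} into Pike's best response: x_{Pike} = 209/6 − (1/3)(34.5 − (1/3)x_{Pike}) ⇒ (8/9)x_{Pike} = 70/3, so x_{Pike} = 26.25.
Then x_{Mesa} = 34.5 − (1/3)·26.25 = 25.75.

26.25, 25.75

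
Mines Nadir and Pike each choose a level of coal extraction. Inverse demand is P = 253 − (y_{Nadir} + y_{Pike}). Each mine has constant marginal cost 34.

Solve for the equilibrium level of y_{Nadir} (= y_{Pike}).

Mine Nadir's profit: π = y_{Nadir}(253 − (y_{Nadir} + y_{Pike})) − 34y_{Nadir}.
∂π/∂y_{Nadir} = 219 − 2y_{Nadir} − y_{Pike} = 0, so y_{Nadir} = 109.5 − 0.5y_{Pike}.
Setting y_{Nadir} = y_{Pike} in the reaction function: y_{Nadir} = 109.5 − 0.5y_{Nadir}, so y_{Nadir} = 109.5 / 1.5 = 73.

73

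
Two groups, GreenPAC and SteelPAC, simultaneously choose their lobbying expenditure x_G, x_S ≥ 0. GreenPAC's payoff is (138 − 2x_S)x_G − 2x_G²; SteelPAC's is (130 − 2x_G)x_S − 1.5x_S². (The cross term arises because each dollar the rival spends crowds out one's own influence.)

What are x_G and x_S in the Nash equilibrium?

19.25, 30.5

Expanding GreenPAC's payoff: 138x_G − 2x_Sx_G − 2x_G².
∂π/∂x_G = 138 − 2x_S − 4x_G = 0, so x_G = 34.5 − 0.5x_S.
Likewise for SteelPAC: x_S = 130/3 − (2/3)x_G.
Plugging x_S into GreenPAC's best response: x_G = 34.5 − 0.5(130/3 − (2/3)x_G) ⇒ (2/3)x_G = 77/6, so x_G = 19.25.
Then x_S = 130/3 − (2/3)·19.25 = 30.5.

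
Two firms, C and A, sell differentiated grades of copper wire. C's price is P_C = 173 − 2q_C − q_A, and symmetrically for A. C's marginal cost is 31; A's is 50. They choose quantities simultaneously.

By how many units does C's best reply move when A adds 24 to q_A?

-6

Firm C's profit: π = q_C(173 − 2q_C − q_A) − 31q_C.
∂π/∂q_C = 142 − 4q_C − q_A = 0 ⇒ q_C = 35.5 − 0.25q_A.
The reaction-function slope is −0.25, so a 24-unit rise in q_A moves q_C by −0.25 × 24 = −6. C's best response falls — the actions are strategic substitutes.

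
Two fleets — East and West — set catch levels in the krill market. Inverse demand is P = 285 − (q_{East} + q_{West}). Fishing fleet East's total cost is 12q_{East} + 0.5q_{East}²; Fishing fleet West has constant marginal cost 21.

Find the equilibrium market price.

Fishing fleet East's profit: π = q_{East}(285 − (q_{East} + q_{West})) − 12q_{East} − 0.5q_{East}².
∂π/∂q_{East} = 273 − 3q_{East} − q_{West} = 0, so q_{East} = 91 − (1/3)q_{West}.
For West: ∂π/∂q_{West} = 264 − 2q_{West} − q_{East} = 0 ⇒ q_{West} = 132 − 0.5q_{East}.
Plugging q_{West} into East's best response: q_{East} = 91 − (1/3)(132 − 0.5q_{East}) ⇒ (5/6)q_{East} = 47, so q_{East} = 56.4.
Then q_{West} = 132 − 0.5·56.4 = 103.8.
Equilibrium price: P = 285 − 160.2 = 124.8.

124.8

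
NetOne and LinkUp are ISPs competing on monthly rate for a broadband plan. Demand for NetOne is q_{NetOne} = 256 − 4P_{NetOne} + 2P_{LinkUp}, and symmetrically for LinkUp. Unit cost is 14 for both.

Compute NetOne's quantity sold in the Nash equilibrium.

152

NetOne's profit: π = (P_{NetOne} − 14)(256 − 4P_{NetOne} + 2P_{LinkUp}).
∂π/∂P_{NetOne} = 312 − 8P_{NetOne} + 2P_{LinkUp} = 0 ⇒ P_{NetOne} = 39 + 0.25P_{LinkUp}.
By symmetry P_{LinkUp} = P_{NetOne}; substituting into the reaction function, 0.75P_{NetOne} = 39 and P_{NetOne} = 52.
q_{NetOne} = 256 − 4·52 + 2·52 = 152.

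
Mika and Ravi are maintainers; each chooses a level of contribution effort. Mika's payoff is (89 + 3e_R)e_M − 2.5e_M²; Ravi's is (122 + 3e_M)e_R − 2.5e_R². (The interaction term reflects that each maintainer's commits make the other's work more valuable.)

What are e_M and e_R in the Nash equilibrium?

Expanding Mika's payoff: 89e_M + 3e_Re_M − 2.5e_M².
∂π/∂e_M = 89 + 3e_R − 5e_M = 0, so e_M = 17.8 + 0.6e_R.
Likewise for Ravi: e_R = 24.4 + 0.6e_M.
Substituting the second reaction function into the first: e_M = 17.8 + 0.6(24.4 + 0.6e_M), which gives 0.64e_M = 32.44 ⇒ e_M = 50.6875.
Then e_R = 24.4 + 0.6·50.6875 = 54.8125.

50.6875, 54.8125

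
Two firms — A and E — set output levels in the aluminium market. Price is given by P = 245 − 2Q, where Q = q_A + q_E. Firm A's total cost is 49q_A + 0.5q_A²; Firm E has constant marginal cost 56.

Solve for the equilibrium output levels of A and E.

Firm A's profit: π = q_A(245 − 2(q_A + q_E)) − 49q_A − 0.5q_A².
∂π/∂q_A = 196 − 5q_A − 2q_E = 0, so q_A = 39.2 − 0.4q_E.
For E: ∂π/∂q_E = 189 − 4q_E − 2q_A = 0 ⇒ q_E = 47.25 − 0.5q_A.
Plugging q_E into A's best response: q_A = 39.2 − 0.4(47.25 − 0.5q_A) ⇒ 0.8q_A = 20.3, so q_A = 25.375.
Then q_E = 47.25 − 0.5·25.375 = 34.5625.

25.375, 34.5625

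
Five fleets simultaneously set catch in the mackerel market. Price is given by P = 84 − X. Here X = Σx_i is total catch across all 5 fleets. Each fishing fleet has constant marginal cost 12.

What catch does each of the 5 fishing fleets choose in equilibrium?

12

A representative fishing fleet's profit is π_i = x_i(84 − X) − 12x_i, with X = x_i + Σ_{j≠i} x_j.
First-order condition: 72 − 2x_i − Σ_{j≠i} x_j = 0.
Imposing symmetry (x_j = x for all j) turns Σ_{j≠i} x_j into 4x, so 72 = 6x and x = 12.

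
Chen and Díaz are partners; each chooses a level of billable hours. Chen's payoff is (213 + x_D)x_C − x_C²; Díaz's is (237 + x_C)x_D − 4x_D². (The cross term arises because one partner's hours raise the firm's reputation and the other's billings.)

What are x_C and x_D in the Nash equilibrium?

Expanding Chen's payoff: 213x_C + x_Dx_C − x_C².
∂π/∂x_C = 213 + x_D − 2x_C = 0, so x_C = 106.5 + 0.5x_D.
Likewise for Díaz: x_D = 29.625 + 0.125x_C.
Solving the two reaction functions simultaneously: (1 − (0.5)(0.125))x_C = 106.5 + 0.5·29.625, so 0.9375x_C = 121.3125 and x_C = 129.4.
Then x_D = 29.625 + 0.125·129.4 = 45.8.

129.4, 45.8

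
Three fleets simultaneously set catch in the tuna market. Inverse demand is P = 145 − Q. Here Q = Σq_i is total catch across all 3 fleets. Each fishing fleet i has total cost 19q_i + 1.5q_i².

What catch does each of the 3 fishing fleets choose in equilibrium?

A representative fishing fleet's profit is π_i = q_i(145 − Q) − 19q_i − 1.5q_i², with Q = q_i + Σ_{j≠i} q_j.
First-order condition: 126 − 5q_i − Σ_{j≠i} q_j = 0.
With identical fishing fleets, set every q_j = q: then 126 − 5q − 2q = 0, i.e. q = 126/7 = 18.

18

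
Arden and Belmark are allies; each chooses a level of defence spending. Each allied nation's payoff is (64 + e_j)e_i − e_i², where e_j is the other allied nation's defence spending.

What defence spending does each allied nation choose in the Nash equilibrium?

64

Arden's payoff is (64 + e_B)e_A − e_A².
∂π/∂e_A = 64 + e_B − 2e_A = 0, so e_A = 32 + 0.5e_B.
Setting e_A = e_B in the reaction function: e_A = 32 + 0.5e_A, so e_A = 32 / 0.5 = 64.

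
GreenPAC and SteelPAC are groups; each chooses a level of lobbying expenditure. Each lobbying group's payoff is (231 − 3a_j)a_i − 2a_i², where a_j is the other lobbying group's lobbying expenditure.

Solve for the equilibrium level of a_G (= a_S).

GreenPAC's payoff is (231 − 3a_S)a_G − 2a_G².
∂π/∂a_G = 231 − 3a_S − 4a_G = 0, so a_G = 57.75 − 0.75a_S.
Setting a_G = a_S in the reaction function: a_G = 57.75 − 0.75a_G, so a_G = 57.75 / 1.75 = 33.

33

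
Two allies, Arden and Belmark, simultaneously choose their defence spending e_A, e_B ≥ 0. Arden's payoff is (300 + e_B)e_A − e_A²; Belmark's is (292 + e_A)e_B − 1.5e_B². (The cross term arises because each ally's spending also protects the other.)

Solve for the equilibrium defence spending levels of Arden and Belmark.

238.4, 176.8

Expanding Arden's payoff: 300e_A + e_Be_A − e_A².
∂π/∂e_A = 300 + e_B − 2e_A = 0, so e_A = 150 + 0.5e_B.
Likewise for Belmark: e_B = 292/3 + (1/3)e_A.
Solving the two reaction functions simultaneously: (1 − (0.5)(1/3))e_A = 150 + 0.5·(292/3), so (5/6)e_A = 596/3 and e_A = 238.4.
Then e_B = 292/3 + (1/3)·238.4 = 176.8.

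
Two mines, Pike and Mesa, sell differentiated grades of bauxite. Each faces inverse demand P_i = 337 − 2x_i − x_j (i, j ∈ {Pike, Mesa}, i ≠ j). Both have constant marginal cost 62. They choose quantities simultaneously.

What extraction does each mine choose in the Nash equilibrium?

55

Mine Pike's profit: π = x_{Pike}(337 − 2x_{Pike} − x_{Mesa}) − 62x_{Pike}.
∂π/∂x_{Pike} = 275 − 4x_{Pike} − x_{Mesa} = 0 ⇒ x_{Pike} = 68.75 − 0.25x_{Mesa}.
Setting x_{Pike} = x_{Mesa} in the reaction function: x_{Pike} = 68.75 − 0.25x_{Pike}, so x_{Pike} = 68.75 / 1.25 = 55.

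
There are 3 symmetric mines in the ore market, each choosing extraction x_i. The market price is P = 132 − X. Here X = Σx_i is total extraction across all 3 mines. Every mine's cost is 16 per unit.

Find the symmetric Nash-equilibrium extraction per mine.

29

A representative mine's profit is π_i = x_i(132 − X) − 16x_i, with X = x_i + Σ_{j≠i} x_j.
First-order condition: 116 − 2x_i − Σ_{j≠i} x_j = 0.
With identical mines, set every x_j = x: then 116 − 2x − 2x = 0, i.e. x = 116/4 = 29.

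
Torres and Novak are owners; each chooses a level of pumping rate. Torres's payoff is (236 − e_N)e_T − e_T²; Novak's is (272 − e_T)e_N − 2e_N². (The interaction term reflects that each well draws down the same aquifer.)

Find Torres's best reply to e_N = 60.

Expanding Torres's payoff: 236e_T − e_Ne_T − e_T².
∂π/∂e_T = 236 − e_N − 2e_T = 0, so e_T = 118 − 0.5e_N.
At e_N = 60: e_T = 118 − 0.5·60 = 88.

88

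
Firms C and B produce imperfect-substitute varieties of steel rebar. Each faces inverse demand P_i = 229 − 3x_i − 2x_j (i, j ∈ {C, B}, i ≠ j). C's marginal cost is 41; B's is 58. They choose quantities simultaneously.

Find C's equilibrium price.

Firm C's profit: π = x_C(229 − 3x_C − 2x_B) − 41x_C.
∂π/∂x_C = 188 − 6x_C − 2x_B = 0 ⇒ x_C = 94/3 − (1/3)x_B.
Similarly x_B = 28.5 − (1/3)x_C.
Substituting the second reaction function into the first: x_C = 94/3 − (1/3)(28.5 − (1/3)x_C), which gives (8/9)x_C = 131/6 ⇒ x_C = 24.5625.
Then x_B = 28.5 − (1/3)·24.5625 = 20.3125.
P_C = 229 − 3·24.5625 − 2·20.3125 = 114.6875.

114.6875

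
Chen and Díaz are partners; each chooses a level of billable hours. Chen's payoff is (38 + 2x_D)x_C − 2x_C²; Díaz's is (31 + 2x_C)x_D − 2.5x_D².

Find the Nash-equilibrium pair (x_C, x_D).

Expanding Chen's payoff: 38x_C + 2x_Dx_C − 2x_C².
∂π/∂x_C = 38 + 2x_D − 4x_C = 0, so x_C = 9.5 + 0.5x_D.
Likewise for Díaz: x_D = 6.2 + 0.4x_C.
Solving the two reaction functions simultaneously: (1 − (0.5)(0.4))x_C = 9.5 + 0.5·6.2, so 0.8x_C = 12.6 and x_C = 15.75.
Then x_D = 6.2 + 0.4·15.75 = 12.5.

15.75, 12.5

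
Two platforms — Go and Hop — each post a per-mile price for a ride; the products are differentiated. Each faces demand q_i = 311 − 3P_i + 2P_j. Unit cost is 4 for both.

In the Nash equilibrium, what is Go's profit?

17671.6875

Go's profit: π = (P_{Go} − 4)(311 − 3P_{Go} + 2P_{Hop}).
∂π/∂P_{Go} = 323 − 6P_{Go} + 2P_{Hop} = 0 ⇒ P_{Go} = 323/6 + (1/3)P_{Hop}.
The game is symmetric, so in equilibrium P_{Hop} = P_{Go}: the reaction function gives (2/3)P_{Go} = 323/6, hence P_{Go} = 80.75.
q_{Go} = 311 − 3·80.75 + 2·80.75 = 230.25.
Profit = (80.75 − 4)·230.25 = 17671.6875.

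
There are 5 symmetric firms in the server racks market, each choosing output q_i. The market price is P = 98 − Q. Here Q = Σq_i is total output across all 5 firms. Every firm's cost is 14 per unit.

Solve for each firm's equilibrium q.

14

A representative firm's profit is π_i = q_i(98 − Q) − 14q_i, with Q = q_i + Σ_{j≠i} q_j.
First-order condition: 84 − 2q_i − Σ_{j≠i} q_j = 0.
Imposing symmetry (q_j = q for all j) turns Σ_{j≠i} q_j into 4q, so 84 = 6q and q = 14.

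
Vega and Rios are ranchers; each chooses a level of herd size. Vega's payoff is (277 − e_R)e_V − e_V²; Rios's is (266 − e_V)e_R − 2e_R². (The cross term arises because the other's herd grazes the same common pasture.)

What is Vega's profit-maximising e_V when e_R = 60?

Expanding Vega's payoff: 277e_V − e_Re_V − e_V².
∂π/∂e_V = 277 − e_R − 2e_V = 0, so e_V = 138.5 − 0.5e_R.
At e_R = 60: e_V = 138.5 − 0.5·60 = 108.5.

108.5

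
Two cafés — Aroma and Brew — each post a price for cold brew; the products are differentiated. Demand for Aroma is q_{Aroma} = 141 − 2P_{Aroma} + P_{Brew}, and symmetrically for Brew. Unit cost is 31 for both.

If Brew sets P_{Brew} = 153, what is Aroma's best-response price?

Aroma's profit: π = (P_{Aroma} − 31)(141 − 2P_{Aroma} + P_{Brew}).
∂π/∂P_{Aroma} = 203 − 4P_{Aroma} + P_{Brew} = 0 ⇒ P_{Aroma} = 50.75 + 0.25P_{Brew}.
At P_{Brew} = 153: P_{Aroma} = 50.75 + 0.25·153 = 89.

89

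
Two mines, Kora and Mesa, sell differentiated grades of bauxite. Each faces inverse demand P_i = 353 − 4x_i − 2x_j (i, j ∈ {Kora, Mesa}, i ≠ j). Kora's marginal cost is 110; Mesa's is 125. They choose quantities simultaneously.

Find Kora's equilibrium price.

Mine Kora's profit: π = x_{Kora}(353 − 4x_{Kora} − 2x_{Mesa}) − 110x_{Kora}.
∂π/∂x_{Kora} = 243 − 8x_{Kora} − 2x_{Mesa} = 0 ⇒ x_{Kora} = 30.375 − 0.25x_{Mesa}.
Similarly x_{Mesa} = 28.5 − 0.25x_{Kora}.
Plugging x_{Mesa} into Kora's best response: x_{Kora} = 30.375 − 0.25(28.5 − 0.25x_{Kora}) ⇒ 0.9375x_{Kora} = 23.25, so x_{Kora} = 24.8.
Then x_{Mesa} = 28.5 − 0.25·24.8 = 22.3.
P_{Kora} = 353 − 4·24.8 − 2·22.3 = 209.2.

209.2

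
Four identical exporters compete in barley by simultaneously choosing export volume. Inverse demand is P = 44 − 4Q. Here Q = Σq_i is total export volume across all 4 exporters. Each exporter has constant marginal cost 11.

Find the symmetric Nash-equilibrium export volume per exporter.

A representative exporter's profit is π_i = q_i(44 − 4Q) − 11q_i, with Q = q_i + Σ_{j≠i} q_j.
First-order condition: 33 − 8q_i − 4Σ_{j≠i} q_j = 0.
In a symmetric equilibrium every exporter chooses the same q, so Σ_{j≠i} q_j = 3q. The condition becomes 33 − 20q = 0, giving q = 33/20 = 1.65.

1.65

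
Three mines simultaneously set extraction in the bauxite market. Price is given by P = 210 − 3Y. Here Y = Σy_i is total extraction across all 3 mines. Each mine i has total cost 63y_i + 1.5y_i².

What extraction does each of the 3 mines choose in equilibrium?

9.8

A representative mine's profit is π_i = y_i(210 − 3Y) − 63y_i − 1.5y_i², with Y = y_i + Σ_{j≠i} y_j.
First-order condition: 147 − 9y_i − 3Σ_{j≠i} y_j = 0.
In a symmetric equilibrium every mine chooses the same y, so Σ_{j≠i} y_j = 2y. The condition becomes 147 − 15y = 0, giving y = 147/15 = 9.8.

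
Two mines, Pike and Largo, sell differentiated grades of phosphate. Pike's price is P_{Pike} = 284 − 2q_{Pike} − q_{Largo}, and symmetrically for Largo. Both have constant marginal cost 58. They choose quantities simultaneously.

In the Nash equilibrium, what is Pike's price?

Mine Pike's profit: π = q_{Pike}(284 − 2q_{Pike} − q_{Largo}) − 58q_{Pike}.
∂π/∂q_{Pike} = 226 − 4q_{Pike} − q_{Largo} = 0 ⇒ q_{Pike} = 56.5 − 0.25q_{Largo}.
By symmetry q_{Largo} = q_{Pike}; substituting into the reaction function, 1.25q_{Pike} = 56.5 and q_{Pike} = 45.2.
P_{Pike} = 284 − 2·45.2 − 45.2 = 148.4.

148.4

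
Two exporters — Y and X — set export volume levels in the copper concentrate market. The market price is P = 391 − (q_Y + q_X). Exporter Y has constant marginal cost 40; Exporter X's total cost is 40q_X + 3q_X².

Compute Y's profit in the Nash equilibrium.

Exporter Y's profit: π = q_Y(391 − (q_Y + q_X)) − 40q_Y.
∂π/∂q_Y = 351 − 2q_Y − q_X = 0, so q_Y = 175.5 − 0.5q_X.
For X: ∂π/∂q_X = 351 − 8q_X − q_Y = 0 ⇒ q_X = 43.875 − 0.125q_Y.
Substituting the second reaction function into the first: q_Y = 175.5 − 0.5(43.875 − 0.125q_Y), which gives 0.9375q_Y = 153.5625 ⇒ q_Y = 163.8.
Then q_X = 43.875 − 0.125·163.8 = 23.4.
Price P = 391 − 187.2 = 203.8.
Y's profit: (203.8 − 40)·163.8 = 26830.44.

26830.44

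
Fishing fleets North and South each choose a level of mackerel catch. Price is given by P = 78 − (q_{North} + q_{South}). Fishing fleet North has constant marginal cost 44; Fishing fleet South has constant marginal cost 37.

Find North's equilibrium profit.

81

Fishing fleet North's profit: π = q_{North}(78 − (q_{North} + q_{South})) − 44q_{North}.
∂π/∂q_{North} = 34 − 2q_{North} − q_{South} = 0, so q_{North} = 17 − 0.5q_{South}.
By the same steps for South: q_{South} = 20.5 − 0.5q_{North}.
Plugging q_{South} into North's best response: q_{North} = 17 − 0.5(20.5 − 0.5q_{North}) ⇒ 0.75q_{North} = 6.75, so q_{North} = 9.
Then q_{South} = 20.5 − 0.5·9 = 16.
Price P = 78 − 25 = 53.
North's profit: (53 − 44)·9 = 81.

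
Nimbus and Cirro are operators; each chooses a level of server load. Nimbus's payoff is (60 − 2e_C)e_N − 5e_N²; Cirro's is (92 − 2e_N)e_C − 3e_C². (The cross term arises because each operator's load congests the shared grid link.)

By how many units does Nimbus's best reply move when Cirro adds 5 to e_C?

-1

Expanding Nimbus's payoff: 60e_N − 2e_Ce_N − 5e_N².
∂π/∂e_N = 60 − 2e_C − 10e_N = 0, so e_N = 6 − 0.2e_C.
The reaction-function slope is −0.2, so a 5-unit rise in e_C moves e_N by −0.2 × 5 = −1. Nimbus's best response falls — the actions are strategic substitutes.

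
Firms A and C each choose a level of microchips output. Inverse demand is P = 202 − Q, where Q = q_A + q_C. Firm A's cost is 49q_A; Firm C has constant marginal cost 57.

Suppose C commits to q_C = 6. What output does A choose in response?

Firm A's profit: π = q_A(202 − (q_A + q_C)) − 49q_A.
∂π/∂q_A = 153 − 2q_A − q_C = 0, so q_A = 76.5 − 0.5q_C.
At q_C = 6: q_A = 76.5 − 0.5·6 = 73.5.

73.5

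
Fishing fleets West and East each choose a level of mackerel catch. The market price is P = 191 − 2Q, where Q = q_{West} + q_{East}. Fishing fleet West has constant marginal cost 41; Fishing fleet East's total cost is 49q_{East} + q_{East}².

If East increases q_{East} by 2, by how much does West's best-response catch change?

-1

Fishing fleet West's profit: π = q_{West}(191 − 2(q_{West} + q_{East})) − 41q_{West}.
∂π/∂q_{West} = 150 − 4q_{West} − 2q_{East} = 0, so q_{West} = 37.5 − 0.5q_{East}.
The reaction-function slope is −0.5, so a 2-unit rise in q_{East} moves q_{West} by −0.5 × 2 = −1. West's best response falls — the actions are strategic substitutes.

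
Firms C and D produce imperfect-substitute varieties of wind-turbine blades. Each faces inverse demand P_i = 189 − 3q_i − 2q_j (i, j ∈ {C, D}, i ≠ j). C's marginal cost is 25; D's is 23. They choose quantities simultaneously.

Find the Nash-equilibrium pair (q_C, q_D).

Firm C's profit: π = q_C(189 − 3q_C − 2q_D) − 25q_C.
∂π/∂q_C = 164 − 6q_C − 2q_D = 0 ⇒ q_C = 82/3 − (1/3)q_D.
Similarly q_D = 83/3 − (1/3)q_C.
Solving the two reaction functions simultaneously: (1 − (−1/3)(−1/3))q_C = 82/3 − (1/3)·(83/3), so (8/9)q_C = 163/9 and q_C = 20.375.
Then q_D = 83/3 − (1/3)·20.375 = 20.875.

20.375, 20.875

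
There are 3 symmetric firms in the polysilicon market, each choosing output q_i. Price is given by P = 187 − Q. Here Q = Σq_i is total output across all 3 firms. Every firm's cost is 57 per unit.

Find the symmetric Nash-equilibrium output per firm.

A representative firm's profit is π_i = q_i(187 − Q) − 57q_i, with Q = q_i + Σ_{j≠i} q_j.
First-order condition: 130 − 2q_i − Σ_{j≠i} q_j = 0.
With identical firms, set every q_j = q: then 130 − 2q − 2q = 0, i.e. q = 130/4 = 32.5.

32.5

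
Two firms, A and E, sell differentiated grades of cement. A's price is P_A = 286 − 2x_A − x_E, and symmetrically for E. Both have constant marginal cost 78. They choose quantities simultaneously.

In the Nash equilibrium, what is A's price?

161.2

Firm A's profit: π = x_A(286 − 2x_A − x_E) − 78x_A.
∂π/∂x_A = 208 − 4x_A − x_E = 0 ⇒ x_A = 52 − 0.25x_E.
Setting x_A = x_E in the reaction function: x_A = 52 − 0.25x_A, so x_A = 52 / 1.25 = 41.6.
P_A = 286 − 2·41.6 − 41.6 = 161.2.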